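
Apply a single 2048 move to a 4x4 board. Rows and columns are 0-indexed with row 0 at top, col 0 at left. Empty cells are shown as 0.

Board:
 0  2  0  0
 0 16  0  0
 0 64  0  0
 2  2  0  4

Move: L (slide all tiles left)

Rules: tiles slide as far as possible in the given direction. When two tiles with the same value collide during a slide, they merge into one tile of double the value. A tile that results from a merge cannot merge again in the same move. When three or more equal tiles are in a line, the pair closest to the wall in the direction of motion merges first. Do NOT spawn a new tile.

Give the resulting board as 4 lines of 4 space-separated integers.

Answer:  2  0  0  0
16  0  0  0
64  0  0  0
 4  4  0  0

Derivation:
Slide left:
row 0: [0, 2, 0, 0] -> [2, 0, 0, 0]
row 1: [0, 16, 0, 0] -> [16, 0, 0, 0]
row 2: [0, 64, 0, 0] -> [64, 0, 0, 0]
row 3: [2, 2, 0, 4] -> [4, 4, 0, 0]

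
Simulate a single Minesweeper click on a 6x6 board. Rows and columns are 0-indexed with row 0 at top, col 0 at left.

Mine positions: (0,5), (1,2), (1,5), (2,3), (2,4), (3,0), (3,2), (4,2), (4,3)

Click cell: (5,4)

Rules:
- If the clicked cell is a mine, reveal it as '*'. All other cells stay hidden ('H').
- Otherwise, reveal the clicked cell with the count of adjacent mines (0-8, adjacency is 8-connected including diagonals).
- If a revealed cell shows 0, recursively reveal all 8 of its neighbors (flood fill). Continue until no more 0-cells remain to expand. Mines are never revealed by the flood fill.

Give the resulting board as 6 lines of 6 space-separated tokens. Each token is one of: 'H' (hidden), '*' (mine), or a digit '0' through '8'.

H H H H H H
H H H H H H
H H H H H H
H H H H H H
H H H H H H
H H H H 1 H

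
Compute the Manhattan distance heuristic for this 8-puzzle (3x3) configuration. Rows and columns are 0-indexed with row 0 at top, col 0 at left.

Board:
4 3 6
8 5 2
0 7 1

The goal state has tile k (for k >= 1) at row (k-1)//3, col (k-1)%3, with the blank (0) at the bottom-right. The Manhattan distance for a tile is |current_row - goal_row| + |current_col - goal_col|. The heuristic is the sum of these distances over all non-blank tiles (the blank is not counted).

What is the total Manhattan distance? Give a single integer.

Answer: 12

Derivation:
Tile 4: at (0,0), goal (1,0), distance |0-1|+|0-0| = 1
Tile 3: at (0,1), goal (0,2), distance |0-0|+|1-2| = 1
Tile 6: at (0,2), goal (1,2), distance |0-1|+|2-2| = 1
Tile 8: at (1,0), goal (2,1), distance |1-2|+|0-1| = 2
Tile 5: at (1,1), goal (1,1), distance |1-1|+|1-1| = 0
Tile 2: at (1,2), goal (0,1), distance |1-0|+|2-1| = 2
Tile 7: at (2,1), goal (2,0), distance |2-2|+|1-0| = 1
Tile 1: at (2,2), goal (0,0), distance |2-0|+|2-0| = 4
Sum: 1 + 1 + 1 + 2 + 0 + 2 + 1 + 4 = 12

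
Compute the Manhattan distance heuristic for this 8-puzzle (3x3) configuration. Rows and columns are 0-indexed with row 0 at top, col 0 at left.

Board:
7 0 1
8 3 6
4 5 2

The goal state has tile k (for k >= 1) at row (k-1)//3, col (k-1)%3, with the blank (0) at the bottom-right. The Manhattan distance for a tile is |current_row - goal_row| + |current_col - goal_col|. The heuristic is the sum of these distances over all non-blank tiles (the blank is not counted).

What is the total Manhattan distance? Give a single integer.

Tile 7: (0,0)->(2,0) = 2
Tile 1: (0,2)->(0,0) = 2
Tile 8: (1,0)->(2,1) = 2
Tile 3: (1,1)->(0,2) = 2
Tile 6: (1,2)->(1,2) = 0
Tile 4: (2,0)->(1,0) = 1
Tile 5: (2,1)->(1,1) = 1
Tile 2: (2,2)->(0,1) = 3
Sum: 2 + 2 + 2 + 2 + 0 + 1 + 1 + 3 = 13

Answer: 13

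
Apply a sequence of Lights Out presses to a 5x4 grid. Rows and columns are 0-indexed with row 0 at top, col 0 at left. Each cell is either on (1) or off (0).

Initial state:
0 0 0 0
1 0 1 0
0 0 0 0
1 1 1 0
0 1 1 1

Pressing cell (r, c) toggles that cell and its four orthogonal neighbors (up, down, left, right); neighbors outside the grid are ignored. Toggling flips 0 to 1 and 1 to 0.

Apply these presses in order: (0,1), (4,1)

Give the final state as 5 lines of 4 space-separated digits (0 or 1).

After press 1 at (0,1):
1 1 1 0
1 1 1 0
0 0 0 0
1 1 1 0
0 1 1 1

After press 2 at (4,1):
1 1 1 0
1 1 1 0
0 0 0 0
1 0 1 0
1 0 0 1

Answer: 1 1 1 0
1 1 1 0
0 0 0 0
1 0 1 0
1 0 0 1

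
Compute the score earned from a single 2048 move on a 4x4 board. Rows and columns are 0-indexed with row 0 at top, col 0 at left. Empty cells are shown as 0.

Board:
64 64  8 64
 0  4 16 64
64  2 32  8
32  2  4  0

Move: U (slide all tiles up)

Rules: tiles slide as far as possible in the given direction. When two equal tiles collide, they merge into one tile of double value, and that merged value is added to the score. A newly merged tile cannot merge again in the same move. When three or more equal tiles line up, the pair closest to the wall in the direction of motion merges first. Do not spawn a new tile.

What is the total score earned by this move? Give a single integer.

Answer: 260

Derivation:
Slide up:
col 0: [64, 0, 64, 32] -> [128, 32, 0, 0]  score +128 (running 128)
col 1: [64, 4, 2, 2] -> [64, 4, 4, 0]  score +4 (running 132)
col 2: [8, 16, 32, 4] -> [8, 16, 32, 4]  score +0 (running 132)
col 3: [64, 64, 8, 0] -> [128, 8, 0, 0]  score +128 (running 260)
Board after move:
128  64   8 128
 32   4  16   8
  0   4  32   0
  0   0   4   0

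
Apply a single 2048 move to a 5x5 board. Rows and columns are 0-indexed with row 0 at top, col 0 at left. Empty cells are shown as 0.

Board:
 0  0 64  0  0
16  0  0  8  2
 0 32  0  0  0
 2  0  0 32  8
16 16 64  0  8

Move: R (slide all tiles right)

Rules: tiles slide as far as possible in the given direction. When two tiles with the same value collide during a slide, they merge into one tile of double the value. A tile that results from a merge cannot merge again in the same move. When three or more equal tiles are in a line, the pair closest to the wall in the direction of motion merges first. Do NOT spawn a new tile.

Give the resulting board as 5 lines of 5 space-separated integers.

Slide right:
row 0: [0, 0, 64, 0, 0] -> [0, 0, 0, 0, 64]
row 1: [16, 0, 0, 8, 2] -> [0, 0, 16, 8, 2]
row 2: [0, 32, 0, 0, 0] -> [0, 0, 0, 0, 32]
row 3: [2, 0, 0, 32, 8] -> [0, 0, 2, 32, 8]
row 4: [16, 16, 64, 0, 8] -> [0, 0, 32, 64, 8]

Answer:  0  0  0  0 64
 0  0 16  8  2
 0  0  0  0 32
 0  0  2 32  8
 0  0 32 64  8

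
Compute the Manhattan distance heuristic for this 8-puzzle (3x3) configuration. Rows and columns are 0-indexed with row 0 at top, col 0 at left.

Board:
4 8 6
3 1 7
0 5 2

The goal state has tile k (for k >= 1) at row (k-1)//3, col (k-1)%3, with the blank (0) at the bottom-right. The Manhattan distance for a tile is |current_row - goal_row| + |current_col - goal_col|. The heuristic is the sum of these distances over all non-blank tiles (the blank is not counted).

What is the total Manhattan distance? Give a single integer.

Answer: 16

Derivation:
Tile 4: (0,0)->(1,0) = 1
Tile 8: (0,1)->(2,1) = 2
Tile 6: (0,2)->(1,2) = 1
Tile 3: (1,0)->(0,2) = 3
Tile 1: (1,1)->(0,0) = 2
Tile 7: (1,2)->(2,0) = 3
Tile 5: (2,1)->(1,1) = 1
Tile 2: (2,2)->(0,1) = 3
Sum: 1 + 2 + 1 + 3 + 2 + 3 + 1 + 3 = 16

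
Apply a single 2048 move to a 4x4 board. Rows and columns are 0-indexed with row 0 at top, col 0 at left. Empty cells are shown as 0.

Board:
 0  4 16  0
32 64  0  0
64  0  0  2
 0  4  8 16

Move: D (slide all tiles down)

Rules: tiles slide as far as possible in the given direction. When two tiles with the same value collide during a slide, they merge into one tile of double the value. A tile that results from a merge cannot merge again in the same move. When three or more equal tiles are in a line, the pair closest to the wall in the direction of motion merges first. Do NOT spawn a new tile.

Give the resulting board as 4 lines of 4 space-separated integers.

Slide down:
col 0: [0, 32, 64, 0] -> [0, 0, 32, 64]
col 1: [4, 64, 0, 4] -> [0, 4, 64, 4]
col 2: [16, 0, 0, 8] -> [0, 0, 16, 8]
col 3: [0, 0, 2, 16] -> [0, 0, 2, 16]

Answer:  0  0  0  0
 0  4  0  0
32 64 16  2
64  4  8 16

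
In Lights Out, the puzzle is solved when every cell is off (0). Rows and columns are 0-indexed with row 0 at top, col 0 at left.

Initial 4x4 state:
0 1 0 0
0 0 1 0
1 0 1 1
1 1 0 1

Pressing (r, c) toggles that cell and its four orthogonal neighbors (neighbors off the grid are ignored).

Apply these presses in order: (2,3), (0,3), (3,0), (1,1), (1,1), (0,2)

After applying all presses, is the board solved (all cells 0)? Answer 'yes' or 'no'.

After press 1 at (2,3):
0 1 0 0
0 0 1 1
1 0 0 0
1 1 0 0

After press 2 at (0,3):
0 1 1 1
0 0 1 0
1 0 0 0
1 1 0 0

After press 3 at (3,0):
0 1 1 1
0 0 1 0
0 0 0 0
0 0 0 0

After press 4 at (1,1):
0 0 1 1
1 1 0 0
0 1 0 0
0 0 0 0

After press 5 at (1,1):
0 1 1 1
0 0 1 0
0 0 0 0
0 0 0 0

After press 6 at (0,2):
0 0 0 0
0 0 0 0
0 0 0 0
0 0 0 0

Lights still on: 0

Answer: yes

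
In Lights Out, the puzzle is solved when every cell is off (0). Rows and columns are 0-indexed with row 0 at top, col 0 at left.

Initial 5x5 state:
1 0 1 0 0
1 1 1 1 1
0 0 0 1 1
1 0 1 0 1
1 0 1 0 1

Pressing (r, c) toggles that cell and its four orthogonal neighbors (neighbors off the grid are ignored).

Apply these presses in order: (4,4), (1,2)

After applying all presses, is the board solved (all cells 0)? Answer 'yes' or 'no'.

After press 1 at (4,4):
1 0 1 0 0
1 1 1 1 1
0 0 0 1 1
1 0 1 0 0
1 0 1 1 0

After press 2 at (1,2):
1 0 0 0 0
1 0 0 0 1
0 0 1 1 1
1 0 1 0 0
1 0 1 1 0

Lights still on: 11

Answer: no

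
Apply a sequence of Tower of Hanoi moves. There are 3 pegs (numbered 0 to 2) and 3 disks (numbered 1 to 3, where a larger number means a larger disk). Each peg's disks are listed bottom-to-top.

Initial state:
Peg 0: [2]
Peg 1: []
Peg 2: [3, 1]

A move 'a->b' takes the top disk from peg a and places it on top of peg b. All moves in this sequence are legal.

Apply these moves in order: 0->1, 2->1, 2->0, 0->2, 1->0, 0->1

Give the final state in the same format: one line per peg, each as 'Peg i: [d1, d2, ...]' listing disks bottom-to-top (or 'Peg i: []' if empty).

Answer: Peg 0: []
Peg 1: [2, 1]
Peg 2: [3]

Derivation:
After move 1 (0->1):
Peg 0: []
Peg 1: [2]
Peg 2: [3, 1]

After move 2 (2->1):
Peg 0: []
Peg 1: [2, 1]
Peg 2: [3]

After move 3 (2->0):
Peg 0: [3]
Peg 1: [2, 1]
Peg 2: []

After move 4 (0->2):
Peg 0: []
Peg 1: [2, 1]
Peg 2: [3]

After move 5 (1->0):
Peg 0: [1]
Peg 1: [2]
Peg 2: [3]

After move 6 (0->1):
Peg 0: []
Peg 1: [2, 1]
Peg 2: [3]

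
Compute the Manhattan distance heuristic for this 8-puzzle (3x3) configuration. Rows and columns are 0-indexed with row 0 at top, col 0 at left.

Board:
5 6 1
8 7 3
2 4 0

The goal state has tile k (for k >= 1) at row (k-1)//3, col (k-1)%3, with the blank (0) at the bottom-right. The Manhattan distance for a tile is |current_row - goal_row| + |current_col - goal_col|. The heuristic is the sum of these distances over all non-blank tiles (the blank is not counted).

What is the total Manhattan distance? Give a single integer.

Answer: 16

Derivation:
Tile 5: at (0,0), goal (1,1), distance |0-1|+|0-1| = 2
Tile 6: at (0,1), goal (1,2), distance |0-1|+|1-2| = 2
Tile 1: at (0,2), goal (0,0), distance |0-0|+|2-0| = 2
Tile 8: at (1,0), goal (2,1), distance |1-2|+|0-1| = 2
Tile 7: at (1,1), goal (2,0), distance |1-2|+|1-0| = 2
Tile 3: at (1,2), goal (0,2), distance |1-0|+|2-2| = 1
Tile 2: at (2,0), goal (0,1), distance |2-0|+|0-1| = 3
Tile 4: at (2,1), goal (1,0), distance |2-1|+|1-0| = 2
Sum: 2 + 2 + 2 + 2 + 2 + 1 + 3 + 2 = 16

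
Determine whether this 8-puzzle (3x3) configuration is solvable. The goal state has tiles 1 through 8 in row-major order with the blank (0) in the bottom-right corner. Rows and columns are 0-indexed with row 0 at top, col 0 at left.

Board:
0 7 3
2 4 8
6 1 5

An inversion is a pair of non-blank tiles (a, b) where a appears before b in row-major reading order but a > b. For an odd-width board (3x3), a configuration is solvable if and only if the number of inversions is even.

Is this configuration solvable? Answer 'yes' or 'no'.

Answer: no

Derivation:
Inversions (pairs i<j in row-major order where tile[i] > tile[j] > 0): 15
15 is odd, so the puzzle is not solvable.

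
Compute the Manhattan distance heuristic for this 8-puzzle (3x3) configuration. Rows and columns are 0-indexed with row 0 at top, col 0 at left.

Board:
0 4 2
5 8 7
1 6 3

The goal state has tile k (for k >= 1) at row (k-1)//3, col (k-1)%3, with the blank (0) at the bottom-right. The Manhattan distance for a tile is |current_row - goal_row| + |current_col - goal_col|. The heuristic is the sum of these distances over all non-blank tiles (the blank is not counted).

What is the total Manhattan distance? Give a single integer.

Answer: 14

Derivation:
Tile 4: at (0,1), goal (1,0), distance |0-1|+|1-0| = 2
Tile 2: at (0,2), goal (0,1), distance |0-0|+|2-1| = 1
Tile 5: at (1,0), goal (1,1), distance |1-1|+|0-1| = 1
Tile 8: at (1,1), goal (2,1), distance |1-2|+|1-1| = 1
Tile 7: at (1,2), goal (2,0), distance |1-2|+|2-0| = 3
Tile 1: at (2,0), goal (0,0), distance |2-0|+|0-0| = 2
Tile 6: at (2,1), goal (1,2), distance |2-1|+|1-2| = 2
Tile 3: at (2,2), goal (0,2), distance |2-0|+|2-2| = 2
Sum: 2 + 1 + 1 + 1 + 3 + 2 + 2 + 2 = 14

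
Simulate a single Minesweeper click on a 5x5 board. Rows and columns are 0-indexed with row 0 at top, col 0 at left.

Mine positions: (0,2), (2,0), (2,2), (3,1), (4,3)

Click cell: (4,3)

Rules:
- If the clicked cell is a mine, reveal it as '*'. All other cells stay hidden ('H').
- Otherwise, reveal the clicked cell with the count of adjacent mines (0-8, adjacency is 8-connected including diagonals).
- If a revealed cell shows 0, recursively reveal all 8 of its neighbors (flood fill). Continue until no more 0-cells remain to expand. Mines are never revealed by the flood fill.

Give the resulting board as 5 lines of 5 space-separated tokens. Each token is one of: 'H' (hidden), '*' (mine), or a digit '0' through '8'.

H H H H H
H H H H H
H H H H H
H H H H H
H H H * H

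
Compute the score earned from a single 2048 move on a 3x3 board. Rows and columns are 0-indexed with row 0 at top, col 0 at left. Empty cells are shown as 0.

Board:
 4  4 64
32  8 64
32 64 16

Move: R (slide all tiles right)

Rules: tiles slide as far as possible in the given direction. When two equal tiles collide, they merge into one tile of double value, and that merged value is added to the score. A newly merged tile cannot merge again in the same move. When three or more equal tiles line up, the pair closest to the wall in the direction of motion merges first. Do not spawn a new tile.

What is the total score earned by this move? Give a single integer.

Slide right:
row 0: [4, 4, 64] -> [0, 8, 64]  score +8 (running 8)
row 1: [32, 8, 64] -> [32, 8, 64]  score +0 (running 8)
row 2: [32, 64, 16] -> [32, 64, 16]  score +0 (running 8)
Board after move:
 0  8 64
32  8 64
32 64 16

Answer: 8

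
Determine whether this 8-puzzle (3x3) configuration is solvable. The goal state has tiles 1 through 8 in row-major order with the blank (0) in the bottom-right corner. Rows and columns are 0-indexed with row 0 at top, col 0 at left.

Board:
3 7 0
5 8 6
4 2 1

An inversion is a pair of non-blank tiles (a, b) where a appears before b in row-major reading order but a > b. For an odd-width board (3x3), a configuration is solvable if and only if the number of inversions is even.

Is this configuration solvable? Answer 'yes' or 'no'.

Answer: yes

Derivation:
Inversions (pairs i<j in row-major order where tile[i] > tile[j] > 0): 20
20 is even, so the puzzle is solvable.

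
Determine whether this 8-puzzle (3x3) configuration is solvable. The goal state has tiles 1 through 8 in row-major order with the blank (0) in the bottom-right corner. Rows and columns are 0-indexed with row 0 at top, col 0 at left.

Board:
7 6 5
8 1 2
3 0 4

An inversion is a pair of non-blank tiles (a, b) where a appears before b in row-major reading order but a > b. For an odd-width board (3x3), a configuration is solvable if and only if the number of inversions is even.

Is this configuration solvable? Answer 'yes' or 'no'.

Inversions (pairs i<j in row-major order where tile[i] > tile[j] > 0): 19
19 is odd, so the puzzle is not solvable.

Answer: no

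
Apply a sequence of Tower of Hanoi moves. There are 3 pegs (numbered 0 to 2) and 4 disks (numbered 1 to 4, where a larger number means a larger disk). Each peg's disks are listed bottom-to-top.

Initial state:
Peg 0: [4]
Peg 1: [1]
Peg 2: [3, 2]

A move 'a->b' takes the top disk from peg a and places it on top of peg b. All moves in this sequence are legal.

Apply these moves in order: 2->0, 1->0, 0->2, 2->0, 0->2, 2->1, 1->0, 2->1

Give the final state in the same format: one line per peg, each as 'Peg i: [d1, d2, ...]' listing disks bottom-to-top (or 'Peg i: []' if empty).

Answer: Peg 0: [4, 2, 1]
Peg 1: [3]
Peg 2: []

Derivation:
After move 1 (2->0):
Peg 0: [4, 2]
Peg 1: [1]
Peg 2: [3]

After move 2 (1->0):
Peg 0: [4, 2, 1]
Peg 1: []
Peg 2: [3]

After move 3 (0->2):
Peg 0: [4, 2]
Peg 1: []
Peg 2: [3, 1]

After move 4 (2->0):
Peg 0: [4, 2, 1]
Peg 1: []
Peg 2: [3]

After move 5 (0->2):
Peg 0: [4, 2]
Peg 1: []
Peg 2: [3, 1]

After move 6 (2->1):
Peg 0: [4, 2]
Peg 1: [1]
Peg 2: [3]

After move 7 (1->0):
Peg 0: [4, 2, 1]
Peg 1: []
Peg 2: [3]

After move 8 (2->1):
Peg 0: [4, 2, 1]
Peg 1: [3]
Peg 2: []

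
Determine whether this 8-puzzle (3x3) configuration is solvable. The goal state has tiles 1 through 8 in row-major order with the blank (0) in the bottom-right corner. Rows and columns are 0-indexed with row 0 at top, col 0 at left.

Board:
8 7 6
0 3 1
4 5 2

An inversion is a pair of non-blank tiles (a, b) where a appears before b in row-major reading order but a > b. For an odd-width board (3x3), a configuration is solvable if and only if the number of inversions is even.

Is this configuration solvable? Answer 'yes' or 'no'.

Inversions (pairs i<j in row-major order where tile[i] > tile[j] > 0): 22
22 is even, so the puzzle is solvable.

Answer: yes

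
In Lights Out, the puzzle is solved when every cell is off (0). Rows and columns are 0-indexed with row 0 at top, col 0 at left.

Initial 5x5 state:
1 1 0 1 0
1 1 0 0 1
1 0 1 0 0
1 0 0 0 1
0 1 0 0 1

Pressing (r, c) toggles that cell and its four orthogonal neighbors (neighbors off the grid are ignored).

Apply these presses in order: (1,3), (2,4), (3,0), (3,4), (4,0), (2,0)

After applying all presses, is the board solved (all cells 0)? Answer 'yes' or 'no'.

After press 1 at (1,3):
1 1 0 0 0
1 1 1 1 0
1 0 1 1 0
1 0 0 0 1
0 1 0 0 1

After press 2 at (2,4):
1 1 0 0 0
1 1 1 1 1
1 0 1 0 1
1 0 0 0 0
0 1 0 0 1

After press 3 at (3,0):
1 1 0 0 0
1 1 1 1 1
0 0 1 0 1
0 1 0 0 0
1 1 0 0 1

After press 4 at (3,4):
1 1 0 0 0
1 1 1 1 1
0 0 1 0 0
0 1 0 1 1
1 1 0 0 0

After press 5 at (4,0):
1 1 0 0 0
1 1 1 1 1
0 0 1 0 0
1 1 0 1 1
0 0 0 0 0

After press 6 at (2,0):
1 1 0 0 0
0 1 1 1 1
1 1 1 0 0
0 1 0 1 1
0 0 0 0 0

Lights still on: 12

Answer: no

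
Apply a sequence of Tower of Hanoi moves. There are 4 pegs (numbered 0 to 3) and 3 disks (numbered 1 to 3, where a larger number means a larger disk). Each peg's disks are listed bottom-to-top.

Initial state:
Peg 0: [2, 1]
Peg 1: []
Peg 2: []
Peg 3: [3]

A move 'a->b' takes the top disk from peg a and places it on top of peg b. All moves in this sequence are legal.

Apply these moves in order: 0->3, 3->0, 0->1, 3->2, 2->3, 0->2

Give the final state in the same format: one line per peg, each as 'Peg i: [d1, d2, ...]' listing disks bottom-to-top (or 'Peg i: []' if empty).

After move 1 (0->3):
Peg 0: [2]
Peg 1: []
Peg 2: []
Peg 3: [3, 1]

After move 2 (3->0):
Peg 0: [2, 1]
Peg 1: []
Peg 2: []
Peg 3: [3]

After move 3 (0->1):
Peg 0: [2]
Peg 1: [1]
Peg 2: []
Peg 3: [3]

After move 4 (3->2):
Peg 0: [2]
Peg 1: [1]
Peg 2: [3]
Peg 3: []

After move 5 (2->3):
Peg 0: [2]
Peg 1: [1]
Peg 2: []
Peg 3: [3]

After move 6 (0->2):
Peg 0: []
Peg 1: [1]
Peg 2: [2]
Peg 3: [3]

Answer: Peg 0: []
Peg 1: [1]
Peg 2: [2]
Peg 3: [3]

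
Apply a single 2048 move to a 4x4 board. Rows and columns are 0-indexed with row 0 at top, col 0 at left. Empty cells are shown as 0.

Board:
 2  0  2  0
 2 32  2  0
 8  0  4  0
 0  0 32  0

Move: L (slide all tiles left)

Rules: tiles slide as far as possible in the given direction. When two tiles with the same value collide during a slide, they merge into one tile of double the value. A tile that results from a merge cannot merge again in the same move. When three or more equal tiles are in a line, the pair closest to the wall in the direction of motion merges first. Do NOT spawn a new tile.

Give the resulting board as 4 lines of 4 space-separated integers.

Slide left:
row 0: [2, 0, 2, 0] -> [4, 0, 0, 0]
row 1: [2, 32, 2, 0] -> [2, 32, 2, 0]
row 2: [8, 0, 4, 0] -> [8, 4, 0, 0]
row 3: [0, 0, 32, 0] -> [32, 0, 0, 0]

Answer:  4  0  0  0
 2 32  2  0
 8  4  0  0
32  0  0  0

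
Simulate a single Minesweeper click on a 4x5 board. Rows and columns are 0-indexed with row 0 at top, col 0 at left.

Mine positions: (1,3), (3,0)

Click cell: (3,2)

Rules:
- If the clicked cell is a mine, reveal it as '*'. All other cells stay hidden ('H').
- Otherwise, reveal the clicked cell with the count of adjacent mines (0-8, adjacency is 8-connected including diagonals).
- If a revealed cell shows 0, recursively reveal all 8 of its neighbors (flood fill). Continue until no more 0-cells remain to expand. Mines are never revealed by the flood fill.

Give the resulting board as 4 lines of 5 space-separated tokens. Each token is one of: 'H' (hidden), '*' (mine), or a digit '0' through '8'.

H H H H H
H H H H H
H 1 1 1 1
H 1 0 0 0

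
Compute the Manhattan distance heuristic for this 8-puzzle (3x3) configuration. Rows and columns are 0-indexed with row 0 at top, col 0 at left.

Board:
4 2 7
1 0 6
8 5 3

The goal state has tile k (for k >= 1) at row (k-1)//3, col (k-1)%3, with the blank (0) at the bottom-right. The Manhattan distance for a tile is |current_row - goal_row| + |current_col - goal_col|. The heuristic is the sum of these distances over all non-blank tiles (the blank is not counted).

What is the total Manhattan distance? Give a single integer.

Tile 4: (0,0)->(1,0) = 1
Tile 2: (0,1)->(0,1) = 0
Tile 7: (0,2)->(2,0) = 4
Tile 1: (1,0)->(0,0) = 1
Tile 6: (1,2)->(1,2) = 0
Tile 8: (2,0)->(2,1) = 1
Tile 5: (2,1)->(1,1) = 1
Tile 3: (2,2)->(0,2) = 2
Sum: 1 + 0 + 4 + 1 + 0 + 1 + 1 + 2 = 10

Answer: 10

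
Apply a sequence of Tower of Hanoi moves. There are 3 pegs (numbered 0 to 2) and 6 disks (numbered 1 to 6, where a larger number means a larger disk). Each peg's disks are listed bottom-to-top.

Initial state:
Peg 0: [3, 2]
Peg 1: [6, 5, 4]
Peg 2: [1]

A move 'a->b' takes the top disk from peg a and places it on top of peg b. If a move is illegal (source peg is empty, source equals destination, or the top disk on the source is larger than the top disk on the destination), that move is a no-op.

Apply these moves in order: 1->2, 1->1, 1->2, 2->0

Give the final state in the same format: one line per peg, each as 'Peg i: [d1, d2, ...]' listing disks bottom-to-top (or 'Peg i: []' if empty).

Answer: Peg 0: [3, 2, 1]
Peg 1: [6, 5, 4]
Peg 2: []

Derivation:
After move 1 (1->2):
Peg 0: [3, 2]
Peg 1: [6, 5, 4]
Peg 2: [1]

After move 2 (1->1):
Peg 0: [3, 2]
Peg 1: [6, 5, 4]
Peg 2: [1]

After move 3 (1->2):
Peg 0: [3, 2]
Peg 1: [6, 5, 4]
Peg 2: [1]

After move 4 (2->0):
Peg 0: [3, 2, 1]
Peg 1: [6, 5, 4]
Peg 2: []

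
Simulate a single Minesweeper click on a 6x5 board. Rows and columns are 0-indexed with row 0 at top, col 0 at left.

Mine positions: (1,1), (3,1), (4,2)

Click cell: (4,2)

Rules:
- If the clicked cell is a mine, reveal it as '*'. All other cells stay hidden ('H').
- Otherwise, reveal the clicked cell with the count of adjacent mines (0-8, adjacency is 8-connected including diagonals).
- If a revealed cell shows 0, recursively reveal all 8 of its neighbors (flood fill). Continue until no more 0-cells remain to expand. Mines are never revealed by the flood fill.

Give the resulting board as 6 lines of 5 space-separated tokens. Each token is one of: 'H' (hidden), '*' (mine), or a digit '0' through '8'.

H H H H H
H H H H H
H H H H H
H H H H H
H H * H H
H H H H H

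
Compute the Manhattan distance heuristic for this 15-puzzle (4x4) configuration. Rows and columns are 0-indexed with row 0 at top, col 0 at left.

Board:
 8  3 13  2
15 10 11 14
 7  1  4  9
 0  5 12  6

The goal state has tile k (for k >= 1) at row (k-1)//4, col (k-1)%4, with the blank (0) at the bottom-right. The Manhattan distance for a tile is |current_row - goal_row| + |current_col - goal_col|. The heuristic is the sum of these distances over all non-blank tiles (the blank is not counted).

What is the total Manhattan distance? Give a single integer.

Tile 8: (0,0)->(1,3) = 4
Tile 3: (0,1)->(0,2) = 1
Tile 13: (0,2)->(3,0) = 5
Tile 2: (0,3)->(0,1) = 2
Tile 15: (1,0)->(3,2) = 4
Tile 10: (1,1)->(2,1) = 1
Tile 11: (1,2)->(2,2) = 1
Tile 14: (1,3)->(3,1) = 4
Tile 7: (2,0)->(1,2) = 3
Tile 1: (2,1)->(0,0) = 3
Tile 4: (2,2)->(0,3) = 3
Tile 9: (2,3)->(2,0) = 3
Tile 5: (3,1)->(1,0) = 3
Tile 12: (3,2)->(2,3) = 2
Tile 6: (3,3)->(1,1) = 4
Sum: 4 + 1 + 5 + 2 + 4 + 1 + 1 + 4 + 3 + 3 + 3 + 3 + 3 + 2 + 4 = 43

Answer: 43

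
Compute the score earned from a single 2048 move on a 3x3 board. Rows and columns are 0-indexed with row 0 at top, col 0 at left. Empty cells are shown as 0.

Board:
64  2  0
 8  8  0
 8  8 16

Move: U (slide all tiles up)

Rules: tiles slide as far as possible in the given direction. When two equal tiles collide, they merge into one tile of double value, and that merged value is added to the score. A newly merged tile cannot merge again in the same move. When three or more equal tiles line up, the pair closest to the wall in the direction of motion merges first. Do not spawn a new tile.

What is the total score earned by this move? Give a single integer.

Answer: 32

Derivation:
Slide up:
col 0: [64, 8, 8] -> [64, 16, 0]  score +16 (running 16)
col 1: [2, 8, 8] -> [2, 16, 0]  score +16 (running 32)
col 2: [0, 0, 16] -> [16, 0, 0]  score +0 (running 32)
Board after move:
64  2 16
16 16  0
 0  0  0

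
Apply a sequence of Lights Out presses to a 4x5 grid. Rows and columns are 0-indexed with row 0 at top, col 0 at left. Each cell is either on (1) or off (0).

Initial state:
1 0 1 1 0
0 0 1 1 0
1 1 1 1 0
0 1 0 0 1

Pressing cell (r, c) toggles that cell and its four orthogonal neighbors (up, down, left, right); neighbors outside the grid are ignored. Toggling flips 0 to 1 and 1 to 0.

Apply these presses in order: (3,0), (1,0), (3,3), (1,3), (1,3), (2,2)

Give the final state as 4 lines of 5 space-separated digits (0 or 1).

Answer: 0 0 1 1 0
1 1 0 1 0
1 0 0 1 0
1 0 0 1 0

Derivation:
After press 1 at (3,0):
1 0 1 1 0
0 0 1 1 0
0 1 1 1 0
1 0 0 0 1

After press 2 at (1,0):
0 0 1 1 0
1 1 1 1 0
1 1 1 1 0
1 0 0 0 1

After press 3 at (3,3):
0 0 1 1 0
1 1 1 1 0
1 1 1 0 0
1 0 1 1 0

After press 4 at (1,3):
0 0 1 0 0
1 1 0 0 1
1 1 1 1 0
1 0 1 1 0

After press 5 at (1,3):
0 0 1 1 0
1 1 1 1 0
1 1 1 0 0
1 0 1 1 0

After press 6 at (2,2):
0 0 1 1 0
1 1 0 1 0
1 0 0 1 0
1 0 0 1 0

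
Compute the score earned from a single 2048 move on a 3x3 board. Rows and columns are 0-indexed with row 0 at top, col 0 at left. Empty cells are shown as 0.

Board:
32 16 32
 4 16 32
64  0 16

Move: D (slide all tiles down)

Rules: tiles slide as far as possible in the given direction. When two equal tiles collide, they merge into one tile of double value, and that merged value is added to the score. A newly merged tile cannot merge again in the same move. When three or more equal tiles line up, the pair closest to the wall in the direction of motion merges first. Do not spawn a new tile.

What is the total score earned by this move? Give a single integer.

Slide down:
col 0: [32, 4, 64] -> [32, 4, 64]  score +0 (running 0)
col 1: [16, 16, 0] -> [0, 0, 32]  score +32 (running 32)
col 2: [32, 32, 16] -> [0, 64, 16]  score +64 (running 96)
Board after move:
32  0  0
 4  0 64
64 32 16

Answer: 96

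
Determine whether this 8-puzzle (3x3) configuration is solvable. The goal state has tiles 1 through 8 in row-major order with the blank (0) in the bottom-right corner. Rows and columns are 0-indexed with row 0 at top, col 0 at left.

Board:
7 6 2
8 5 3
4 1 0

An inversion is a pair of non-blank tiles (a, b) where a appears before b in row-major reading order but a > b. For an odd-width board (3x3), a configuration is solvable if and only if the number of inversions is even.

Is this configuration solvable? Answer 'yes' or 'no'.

Answer: no

Derivation:
Inversions (pairs i<j in row-major order where tile[i] > tile[j] > 0): 21
21 is odd, so the puzzle is not solvable.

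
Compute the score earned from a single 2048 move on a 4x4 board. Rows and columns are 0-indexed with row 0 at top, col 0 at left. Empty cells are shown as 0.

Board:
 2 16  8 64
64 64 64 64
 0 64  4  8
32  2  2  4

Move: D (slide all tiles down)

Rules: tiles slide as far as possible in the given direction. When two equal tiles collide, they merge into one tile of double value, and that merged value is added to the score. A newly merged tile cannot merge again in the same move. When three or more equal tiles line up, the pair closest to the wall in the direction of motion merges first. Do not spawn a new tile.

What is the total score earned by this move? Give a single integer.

Answer: 256

Derivation:
Slide down:
col 0: [2, 64, 0, 32] -> [0, 2, 64, 32]  score +0 (running 0)
col 1: [16, 64, 64, 2] -> [0, 16, 128, 2]  score +128 (running 128)
col 2: [8, 64, 4, 2] -> [8, 64, 4, 2]  score +0 (running 128)
col 3: [64, 64, 8, 4] -> [0, 128, 8, 4]  score +128 (running 256)
Board after move:
  0   0   8   0
  2  16  64 128
 64 128   4   8
 32   2   2   4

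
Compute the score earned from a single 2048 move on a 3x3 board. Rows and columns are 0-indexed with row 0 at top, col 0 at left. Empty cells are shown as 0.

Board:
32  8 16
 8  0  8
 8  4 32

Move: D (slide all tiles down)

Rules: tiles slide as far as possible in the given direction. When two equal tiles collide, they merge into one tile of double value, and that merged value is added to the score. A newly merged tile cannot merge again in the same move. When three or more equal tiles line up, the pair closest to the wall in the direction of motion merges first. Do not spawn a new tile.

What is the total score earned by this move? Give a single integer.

Slide down:
col 0: [32, 8, 8] -> [0, 32, 16]  score +16 (running 16)
col 1: [8, 0, 4] -> [0, 8, 4]  score +0 (running 16)
col 2: [16, 8, 32] -> [16, 8, 32]  score +0 (running 16)
Board after move:
 0  0 16
32  8  8
16  4 32

Answer: 16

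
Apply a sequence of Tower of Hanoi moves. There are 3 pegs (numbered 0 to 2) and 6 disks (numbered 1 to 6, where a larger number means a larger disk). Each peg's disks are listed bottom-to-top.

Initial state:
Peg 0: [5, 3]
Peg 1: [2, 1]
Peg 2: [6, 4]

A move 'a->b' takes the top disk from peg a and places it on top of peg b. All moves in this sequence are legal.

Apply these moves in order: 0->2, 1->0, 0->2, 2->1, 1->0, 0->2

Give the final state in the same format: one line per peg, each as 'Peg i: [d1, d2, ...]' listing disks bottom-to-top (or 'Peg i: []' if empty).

Answer: Peg 0: [5]
Peg 1: [2]
Peg 2: [6, 4, 3, 1]

Derivation:
After move 1 (0->2):
Peg 0: [5]
Peg 1: [2, 1]
Peg 2: [6, 4, 3]

After move 2 (1->0):
Peg 0: [5, 1]
Peg 1: [2]
Peg 2: [6, 4, 3]

After move 3 (0->2):
Peg 0: [5]
Peg 1: [2]
Peg 2: [6, 4, 3, 1]

After move 4 (2->1):
Peg 0: [5]
Peg 1: [2, 1]
Peg 2: [6, 4, 3]

After move 5 (1->0):
Peg 0: [5, 1]
Peg 1: [2]
Peg 2: [6, 4, 3]

After move 6 (0->2):
Peg 0: [5]
Peg 1: [2]
Peg 2: [6, 4, 3, 1]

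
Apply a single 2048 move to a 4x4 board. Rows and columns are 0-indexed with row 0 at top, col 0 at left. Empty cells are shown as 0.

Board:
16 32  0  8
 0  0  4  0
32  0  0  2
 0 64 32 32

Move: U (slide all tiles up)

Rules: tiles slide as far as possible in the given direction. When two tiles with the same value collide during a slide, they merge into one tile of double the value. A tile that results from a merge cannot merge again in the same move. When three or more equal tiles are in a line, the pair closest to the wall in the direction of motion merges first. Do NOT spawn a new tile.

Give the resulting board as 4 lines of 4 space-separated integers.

Answer: 16 32  4  8
32 64 32  2
 0  0  0 32
 0  0  0  0

Derivation:
Slide up:
col 0: [16, 0, 32, 0] -> [16, 32, 0, 0]
col 1: [32, 0, 0, 64] -> [32, 64, 0, 0]
col 2: [0, 4, 0, 32] -> [4, 32, 0, 0]
col 3: [8, 0, 2, 32] -> [8, 2, 32, 0]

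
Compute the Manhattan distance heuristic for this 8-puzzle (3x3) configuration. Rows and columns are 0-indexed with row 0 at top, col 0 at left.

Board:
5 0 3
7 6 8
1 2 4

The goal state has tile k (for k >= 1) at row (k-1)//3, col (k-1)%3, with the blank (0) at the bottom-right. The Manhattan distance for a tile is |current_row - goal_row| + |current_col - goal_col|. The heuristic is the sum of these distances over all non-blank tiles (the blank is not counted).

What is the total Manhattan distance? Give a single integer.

Tile 5: (0,0)->(1,1) = 2
Tile 3: (0,2)->(0,2) = 0
Tile 7: (1,0)->(2,0) = 1
Tile 6: (1,1)->(1,2) = 1
Tile 8: (1,2)->(2,1) = 2
Tile 1: (2,0)->(0,0) = 2
Tile 2: (2,1)->(0,1) = 2
Tile 4: (2,2)->(1,0) = 3
Sum: 2 + 0 + 1 + 1 + 2 + 2 + 2 + 3 = 13

Answer: 13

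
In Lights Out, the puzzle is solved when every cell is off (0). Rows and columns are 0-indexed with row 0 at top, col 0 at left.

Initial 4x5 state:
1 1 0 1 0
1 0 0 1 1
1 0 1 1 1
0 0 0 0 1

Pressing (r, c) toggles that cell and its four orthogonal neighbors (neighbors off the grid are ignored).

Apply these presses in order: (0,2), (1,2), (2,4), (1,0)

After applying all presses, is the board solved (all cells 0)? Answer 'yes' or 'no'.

After press 1 at (0,2):
1 0 1 0 0
1 0 1 1 1
1 0 1 1 1
0 0 0 0 1

After press 2 at (1,2):
1 0 0 0 0
1 1 0 0 1
1 0 0 1 1
0 0 0 0 1

After press 3 at (2,4):
1 0 0 0 0
1 1 0 0 0
1 0 0 0 0
0 0 0 0 0

After press 4 at (1,0):
0 0 0 0 0
0 0 0 0 0
0 0 0 0 0
0 0 0 0 0

Lights still on: 0

Answer: yes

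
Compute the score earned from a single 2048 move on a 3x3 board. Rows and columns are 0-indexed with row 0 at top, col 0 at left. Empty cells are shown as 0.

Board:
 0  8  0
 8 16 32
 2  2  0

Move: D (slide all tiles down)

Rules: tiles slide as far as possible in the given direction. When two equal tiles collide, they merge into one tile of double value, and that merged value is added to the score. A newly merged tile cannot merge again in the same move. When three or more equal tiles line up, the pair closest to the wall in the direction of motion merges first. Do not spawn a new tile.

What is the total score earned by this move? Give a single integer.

Slide down:
col 0: [0, 8, 2] -> [0, 8, 2]  score +0 (running 0)
col 1: [8, 16, 2] -> [8, 16, 2]  score +0 (running 0)
col 2: [0, 32, 0] -> [0, 0, 32]  score +0 (running 0)
Board after move:
 0  8  0
 8 16  0
 2  2 32

Answer: 0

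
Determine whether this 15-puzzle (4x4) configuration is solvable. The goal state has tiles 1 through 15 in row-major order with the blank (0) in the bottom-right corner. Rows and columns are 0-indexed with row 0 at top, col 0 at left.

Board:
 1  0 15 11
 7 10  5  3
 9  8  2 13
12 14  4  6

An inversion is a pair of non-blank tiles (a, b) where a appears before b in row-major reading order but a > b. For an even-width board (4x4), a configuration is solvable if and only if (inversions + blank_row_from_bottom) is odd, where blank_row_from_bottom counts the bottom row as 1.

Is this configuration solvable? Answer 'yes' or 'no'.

Answer: no

Derivation:
Inversions: 52
Blank is in row 0 (0-indexed from top), which is row 4 counting from the bottom (bottom = 1).
52 + 4 = 56, which is even, so the puzzle is not solvable.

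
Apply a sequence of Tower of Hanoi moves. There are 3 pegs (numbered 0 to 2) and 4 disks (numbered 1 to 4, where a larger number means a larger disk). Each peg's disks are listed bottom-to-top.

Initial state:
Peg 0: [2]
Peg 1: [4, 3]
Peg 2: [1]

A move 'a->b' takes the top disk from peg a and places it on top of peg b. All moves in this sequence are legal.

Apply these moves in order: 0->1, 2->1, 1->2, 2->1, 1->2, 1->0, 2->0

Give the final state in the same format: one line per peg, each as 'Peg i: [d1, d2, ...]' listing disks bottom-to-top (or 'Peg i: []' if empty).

Answer: Peg 0: [2, 1]
Peg 1: [4, 3]
Peg 2: []

Derivation:
After move 1 (0->1):
Peg 0: []
Peg 1: [4, 3, 2]
Peg 2: [1]

After move 2 (2->1):
Peg 0: []
Peg 1: [4, 3, 2, 1]
Peg 2: []

After move 3 (1->2):
Peg 0: []
Peg 1: [4, 3, 2]
Peg 2: [1]

After move 4 (2->1):
Peg 0: []
Peg 1: [4, 3, 2, 1]
Peg 2: []

After move 5 (1->2):
Peg 0: []
Peg 1: [4, 3, 2]
Peg 2: [1]

After move 6 (1->0):
Peg 0: [2]
Peg 1: [4, 3]
Peg 2: [1]

After move 7 (2->0):
Peg 0: [2, 1]
Peg 1: [4, 3]
Peg 2: []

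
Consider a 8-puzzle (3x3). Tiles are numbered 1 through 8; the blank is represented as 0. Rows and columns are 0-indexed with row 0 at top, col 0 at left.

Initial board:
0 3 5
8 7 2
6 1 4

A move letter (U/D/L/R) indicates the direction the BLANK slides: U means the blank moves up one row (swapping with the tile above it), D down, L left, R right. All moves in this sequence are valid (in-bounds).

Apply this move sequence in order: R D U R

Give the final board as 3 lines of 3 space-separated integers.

Answer: 3 5 0
8 7 2
6 1 4

Derivation:
After move 1 (R):
3 0 5
8 7 2
6 1 4

After move 2 (D):
3 7 5
8 0 2
6 1 4

After move 3 (U):
3 0 5
8 7 2
6 1 4

After move 4 (R):
3 5 0
8 7 2
6 1 4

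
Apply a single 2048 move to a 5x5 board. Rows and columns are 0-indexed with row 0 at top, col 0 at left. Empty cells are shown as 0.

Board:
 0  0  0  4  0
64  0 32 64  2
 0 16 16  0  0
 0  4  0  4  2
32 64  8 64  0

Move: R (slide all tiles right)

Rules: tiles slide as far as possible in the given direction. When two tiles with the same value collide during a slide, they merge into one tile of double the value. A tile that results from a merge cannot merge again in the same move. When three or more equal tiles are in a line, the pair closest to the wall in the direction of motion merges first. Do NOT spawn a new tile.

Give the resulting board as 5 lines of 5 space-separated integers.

Slide right:
row 0: [0, 0, 0, 4, 0] -> [0, 0, 0, 0, 4]
row 1: [64, 0, 32, 64, 2] -> [0, 64, 32, 64, 2]
row 2: [0, 16, 16, 0, 0] -> [0, 0, 0, 0, 32]
row 3: [0, 4, 0, 4, 2] -> [0, 0, 0, 8, 2]
row 4: [32, 64, 8, 64, 0] -> [0, 32, 64, 8, 64]

Answer:  0  0  0  0  4
 0 64 32 64  2
 0  0  0  0 32
 0  0  0  8  2
 0 32 64  8 64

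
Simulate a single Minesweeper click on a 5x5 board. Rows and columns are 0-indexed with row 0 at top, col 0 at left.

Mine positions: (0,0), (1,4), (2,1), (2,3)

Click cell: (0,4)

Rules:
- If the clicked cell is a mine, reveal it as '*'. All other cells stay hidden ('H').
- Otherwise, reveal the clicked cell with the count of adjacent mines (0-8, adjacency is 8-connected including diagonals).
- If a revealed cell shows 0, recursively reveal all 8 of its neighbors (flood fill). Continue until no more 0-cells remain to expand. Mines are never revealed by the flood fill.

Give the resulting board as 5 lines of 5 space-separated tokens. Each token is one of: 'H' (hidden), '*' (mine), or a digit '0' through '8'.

H H H H 1
H H H H H
H H H H H
H H H H H
H H H H H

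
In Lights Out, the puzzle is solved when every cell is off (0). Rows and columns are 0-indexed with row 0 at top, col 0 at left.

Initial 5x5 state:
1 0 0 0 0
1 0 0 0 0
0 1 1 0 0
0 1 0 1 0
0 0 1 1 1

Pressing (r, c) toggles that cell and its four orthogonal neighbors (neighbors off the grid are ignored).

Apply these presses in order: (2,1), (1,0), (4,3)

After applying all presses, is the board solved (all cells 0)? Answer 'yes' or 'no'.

After press 1 at (2,1):
1 0 0 0 0
1 1 0 0 0
1 0 0 0 0
0 0 0 1 0
0 0 1 1 1

After press 2 at (1,0):
0 0 0 0 0
0 0 0 0 0
0 0 0 0 0
0 0 0 1 0
0 0 1 1 1

After press 3 at (4,3):
0 0 0 0 0
0 0 0 0 0
0 0 0 0 0
0 0 0 0 0
0 0 0 0 0

Lights still on: 0

Answer: yes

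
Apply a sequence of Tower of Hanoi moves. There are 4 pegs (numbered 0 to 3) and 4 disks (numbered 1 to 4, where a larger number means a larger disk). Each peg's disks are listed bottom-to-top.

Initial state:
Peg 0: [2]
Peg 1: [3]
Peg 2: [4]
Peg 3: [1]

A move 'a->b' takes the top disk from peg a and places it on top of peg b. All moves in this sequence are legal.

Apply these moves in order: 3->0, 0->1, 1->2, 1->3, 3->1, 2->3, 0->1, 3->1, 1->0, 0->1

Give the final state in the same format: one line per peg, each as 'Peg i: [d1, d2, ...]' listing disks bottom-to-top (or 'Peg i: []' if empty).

After move 1 (3->0):
Peg 0: [2, 1]
Peg 1: [3]
Peg 2: [4]
Peg 3: []

After move 2 (0->1):
Peg 0: [2]
Peg 1: [3, 1]
Peg 2: [4]
Peg 3: []

After move 3 (1->2):
Peg 0: [2]
Peg 1: [3]
Peg 2: [4, 1]
Peg 3: []

After move 4 (1->3):
Peg 0: [2]
Peg 1: []
Peg 2: [4, 1]
Peg 3: [3]

After move 5 (3->1):
Peg 0: [2]
Peg 1: [3]
Peg 2: [4, 1]
Peg 3: []

After move 6 (2->3):
Peg 0: [2]
Peg 1: [3]
Peg 2: [4]
Peg 3: [1]

After move 7 (0->1):
Peg 0: []
Peg 1: [3, 2]
Peg 2: [4]
Peg 3: [1]

After move 8 (3->1):
Peg 0: []
Peg 1: [3, 2, 1]
Peg 2: [4]
Peg 3: []

After move 9 (1->0):
Peg 0: [1]
Peg 1: [3, 2]
Peg 2: [4]
Peg 3: []

After move 10 (0->1):
Peg 0: []
Peg 1: [3, 2, 1]
Peg 2: [4]
Peg 3: []

Answer: Peg 0: []
Peg 1: [3, 2, 1]
Peg 2: [4]
Peg 3: []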